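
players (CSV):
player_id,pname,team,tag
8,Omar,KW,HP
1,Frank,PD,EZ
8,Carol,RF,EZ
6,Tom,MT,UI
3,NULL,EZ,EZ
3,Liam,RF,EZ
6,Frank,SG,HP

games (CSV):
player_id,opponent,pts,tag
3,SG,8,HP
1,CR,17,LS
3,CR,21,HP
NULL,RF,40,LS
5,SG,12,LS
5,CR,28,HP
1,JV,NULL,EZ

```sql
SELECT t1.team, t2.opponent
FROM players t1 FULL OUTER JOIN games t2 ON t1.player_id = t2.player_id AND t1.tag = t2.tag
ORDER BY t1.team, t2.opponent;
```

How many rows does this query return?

13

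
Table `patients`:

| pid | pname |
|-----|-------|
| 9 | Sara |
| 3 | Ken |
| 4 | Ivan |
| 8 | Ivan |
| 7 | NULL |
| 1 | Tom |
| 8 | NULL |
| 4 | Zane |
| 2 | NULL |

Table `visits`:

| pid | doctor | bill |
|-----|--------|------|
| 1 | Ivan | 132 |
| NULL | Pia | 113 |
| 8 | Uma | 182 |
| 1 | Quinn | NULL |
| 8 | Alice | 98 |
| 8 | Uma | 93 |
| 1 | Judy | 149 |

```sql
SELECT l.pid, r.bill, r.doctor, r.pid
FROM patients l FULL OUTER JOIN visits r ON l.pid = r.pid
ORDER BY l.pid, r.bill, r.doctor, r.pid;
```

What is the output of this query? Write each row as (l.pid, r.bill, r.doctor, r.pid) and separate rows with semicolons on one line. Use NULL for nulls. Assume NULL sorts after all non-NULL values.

(1, 132, Ivan, 1); (1, 149, Judy, 1); (1, NULL, Quinn, 1); (2, NULL, NULL, NULL); (3, NULL, NULL, NULL); (4, NULL, NULL, NULL); (4, NULL, NULL, NULL); (7, NULL, NULL, NULL); (8, 93, Uma, 8); (8, 93, Uma, 8); (8, 98, Alice, 8); (8, 98, Alice, 8); (8, 182, Uma, 8); (8, 182, Uma, 8); (9, NULL, NULL, NULL); (NULL, 113, Pia, NULL)

FULL OUTER JOIN keeps every row from both sides; unmatched rows get NULL for the other side's columns.
Matching on l.pid = r.pid. A NULL in a compared column never satisfies the condition.
Matched pairs: 9; unmatched l rows kept: 6; unmatched r rows kept: 1.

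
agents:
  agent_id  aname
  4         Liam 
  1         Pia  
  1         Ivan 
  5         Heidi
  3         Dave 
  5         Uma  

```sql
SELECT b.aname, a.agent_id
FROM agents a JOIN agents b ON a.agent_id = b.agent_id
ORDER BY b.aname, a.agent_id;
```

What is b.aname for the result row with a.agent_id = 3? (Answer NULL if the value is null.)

Dave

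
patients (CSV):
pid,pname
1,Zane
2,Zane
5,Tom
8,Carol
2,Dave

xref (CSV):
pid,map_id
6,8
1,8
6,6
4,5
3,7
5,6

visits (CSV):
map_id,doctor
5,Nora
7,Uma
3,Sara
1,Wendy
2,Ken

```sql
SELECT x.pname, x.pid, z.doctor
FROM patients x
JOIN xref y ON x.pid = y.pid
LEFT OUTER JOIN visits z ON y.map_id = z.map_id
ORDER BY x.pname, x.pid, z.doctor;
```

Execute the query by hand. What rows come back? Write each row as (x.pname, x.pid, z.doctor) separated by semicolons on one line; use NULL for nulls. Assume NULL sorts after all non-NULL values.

Evaluate left to right. First `patients x INNER JOIN xref y` on pid: 2 row(s).
Then LEFT JOIN `visits z` on map_id: each of those 2 rows is kept; rows whose y.map_id has no match in z get NULL for z's columns.

(Tom, 5, NULL); (Zane, 1, NULL)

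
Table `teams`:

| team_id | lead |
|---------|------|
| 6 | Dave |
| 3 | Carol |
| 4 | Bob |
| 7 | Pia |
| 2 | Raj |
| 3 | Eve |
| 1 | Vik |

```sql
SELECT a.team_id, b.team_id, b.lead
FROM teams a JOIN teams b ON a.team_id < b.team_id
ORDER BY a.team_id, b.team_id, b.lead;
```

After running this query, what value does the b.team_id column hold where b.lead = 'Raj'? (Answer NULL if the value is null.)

2

INNER JOIN keeps only pairs where the ON condition holds.
Matching on a.team_id < b.team_id.
- a row (team_id=6): matches 1 b row(s) → 1 output row(s).
- a row (team_id=3): matches 3 b row(s) → 3 output row(s).
- a row (team_id=4): matches 2 b row(s) → 2 output row(s).
- a row (team_id=7): no match → dropped.
- a row (team_id=2): matches 5 b row(s) → 5 output row(s).
- a row (team_id=3): matches 3 b row(s) → 3 output row(s).
- a row (team_id=1): matches 6 b row(s) → 6 output row(s).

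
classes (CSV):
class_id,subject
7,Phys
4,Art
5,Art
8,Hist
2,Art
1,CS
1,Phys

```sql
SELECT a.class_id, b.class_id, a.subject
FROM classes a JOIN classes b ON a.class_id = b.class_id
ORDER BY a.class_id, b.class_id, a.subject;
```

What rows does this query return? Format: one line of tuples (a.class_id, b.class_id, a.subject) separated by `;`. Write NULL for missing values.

(1, 1, CS); (1, 1, CS); (1, 1, Phys); (1, 1, Phys); (2, 2, Art); (4, 4, Art); (5, 5, Art); (7, 7, Phys); (8, 8, Hist)

INNER JOIN keeps only pairs where the ON condition holds.
Matching on a.class_id = b.class_id.
- a row (class_id=7): matches 1 b row(s) → 1 output row(s).
- a row (class_id=4): matches 1 b row(s) → 1 output row(s).
- a row (class_id=5): matches 1 b row(s) → 1 output row(s).
- a row (class_id=8): matches 1 b row(s) → 1 output row(s).
- a row (class_id=2): matches 1 b row(s) → 1 output row(s).
- a row (class_id=1): matches 2 b row(s) → 2 output row(s).
- a row (class_id=1): matches 2 b row(s) → 2 output row(s).
After projecting and ordering:
a.class_id | b.class_id | a.subject
1 | 1 | CS
1 | 1 | CS
1 | 1 | Phys
1 | 1 | Phys
2 | 2 | Art
4 | 4 | Art
5 | 5 | Art
7 | 7 | Phys
8 | 8 | Hist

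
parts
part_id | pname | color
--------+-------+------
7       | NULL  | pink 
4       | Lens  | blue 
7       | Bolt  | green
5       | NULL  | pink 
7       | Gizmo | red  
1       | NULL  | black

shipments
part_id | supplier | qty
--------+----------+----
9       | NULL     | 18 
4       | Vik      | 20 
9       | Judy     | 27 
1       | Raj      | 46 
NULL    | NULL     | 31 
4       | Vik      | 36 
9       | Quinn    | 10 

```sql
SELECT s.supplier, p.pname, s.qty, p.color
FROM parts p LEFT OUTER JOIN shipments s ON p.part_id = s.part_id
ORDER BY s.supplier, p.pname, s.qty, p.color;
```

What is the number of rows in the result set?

7

LEFT JOIN keeps every row from `parts`; unmatched rows get NULL for `shipments`'s columns.
Matching on p.part_id = s.part_id. A NULL in a compared column never satisfies the condition.
- p (part_id=7) has no partner → padded with NULL.
- p (part_id=4) pairs with 2 row(s) of s.
- p (part_id=7) has no partner → padded with NULL.
- p (part_id=5) has no partner → padded with NULL.
- p (part_id=7) has no partner → padded with NULL.
- p (part_id=1) pairs with 1 row(s) of s.
Total: 3 matched + 4 padded = 7 rows.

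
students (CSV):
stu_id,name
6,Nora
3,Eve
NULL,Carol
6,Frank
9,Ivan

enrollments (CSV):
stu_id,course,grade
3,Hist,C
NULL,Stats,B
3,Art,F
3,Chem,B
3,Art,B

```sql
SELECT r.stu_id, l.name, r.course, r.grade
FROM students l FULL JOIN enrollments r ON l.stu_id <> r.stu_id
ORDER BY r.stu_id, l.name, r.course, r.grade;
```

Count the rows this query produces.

15

FULL OUTER JOIN keeps every row from both sides; unmatched rows get NULL for the other side's columns.
Matching on l.stu_id <> r.stu_id. A NULL in a compared column never satisfies the condition.
- l (stu_id=6) pairs with 4 row(s) of r.
- l (stu_id=3) has no partner → padded with NULL.
- l (stu_id=NULL) has no partner → padded with NULL.
- l (stu_id=6) pairs with 4 row(s) of r.
- l (stu_id=9) pairs with 4 row(s) of r.
- 1 row(s) from r found no l partner → padded with NULL.
Total: 12 matched + 3 padded = 15 rows.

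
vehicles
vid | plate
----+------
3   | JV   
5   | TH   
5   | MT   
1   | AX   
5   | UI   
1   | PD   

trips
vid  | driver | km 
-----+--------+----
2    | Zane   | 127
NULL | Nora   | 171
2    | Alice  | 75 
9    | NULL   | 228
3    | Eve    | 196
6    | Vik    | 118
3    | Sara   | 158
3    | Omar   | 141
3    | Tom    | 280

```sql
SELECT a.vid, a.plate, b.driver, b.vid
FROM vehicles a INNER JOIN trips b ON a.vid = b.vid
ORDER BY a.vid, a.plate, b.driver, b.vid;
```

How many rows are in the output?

4

INNER JOIN keeps only pairs where the ON condition holds.
Matching on a.vid = b.vid. A NULL in a compared column never satisfies the condition.
- vid=3: 4 matching b row(s), so 4 row(s) emitted.
- vid=5: no matching b row, dropped.
- vid=5: no matching b row, dropped.
- vid=1: no matching b row, dropped.
- vid=5: no matching b row, dropped.
- vid=1: no matching b row, dropped.
Total: 4 rows.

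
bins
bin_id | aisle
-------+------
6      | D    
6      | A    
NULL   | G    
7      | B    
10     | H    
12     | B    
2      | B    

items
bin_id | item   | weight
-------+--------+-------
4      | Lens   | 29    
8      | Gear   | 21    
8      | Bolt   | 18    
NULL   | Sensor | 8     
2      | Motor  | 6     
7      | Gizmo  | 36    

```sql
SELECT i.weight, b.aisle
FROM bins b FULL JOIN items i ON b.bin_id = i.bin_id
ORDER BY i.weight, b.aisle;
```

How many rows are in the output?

11

FULL OUTER JOIN keeps every row from both sides; unmatched rows get NULL for the other side's columns.
Matching on b.bin_id = i.bin_id. A NULL in a compared column never satisfies the condition.
Matched pairs: 2; unmatched b rows kept: 5; unmatched i rows kept: 4.
Total: 2 matched + 9 padded = 11 rows.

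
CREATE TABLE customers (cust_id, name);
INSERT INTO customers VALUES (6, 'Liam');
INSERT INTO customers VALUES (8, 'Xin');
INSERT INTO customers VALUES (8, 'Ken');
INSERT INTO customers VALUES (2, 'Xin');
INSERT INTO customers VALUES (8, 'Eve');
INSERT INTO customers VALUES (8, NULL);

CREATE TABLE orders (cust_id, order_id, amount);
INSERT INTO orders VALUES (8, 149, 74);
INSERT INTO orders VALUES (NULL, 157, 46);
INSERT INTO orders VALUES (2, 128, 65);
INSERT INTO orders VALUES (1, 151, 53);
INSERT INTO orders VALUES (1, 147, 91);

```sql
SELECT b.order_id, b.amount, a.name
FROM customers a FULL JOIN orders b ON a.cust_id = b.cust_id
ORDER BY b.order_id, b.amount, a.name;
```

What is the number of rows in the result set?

FULL OUTER JOIN keeps every row from both sides; unmatched rows get NULL for the other side's columns.
Matching on a.cust_id = b.cust_id. A NULL in a compared column never satisfies the condition.
Matched pairs: 5; unmatched a rows kept: 1; unmatched b rows kept: 3.
Total: 5 matched + 4 padded = 9 rows.

9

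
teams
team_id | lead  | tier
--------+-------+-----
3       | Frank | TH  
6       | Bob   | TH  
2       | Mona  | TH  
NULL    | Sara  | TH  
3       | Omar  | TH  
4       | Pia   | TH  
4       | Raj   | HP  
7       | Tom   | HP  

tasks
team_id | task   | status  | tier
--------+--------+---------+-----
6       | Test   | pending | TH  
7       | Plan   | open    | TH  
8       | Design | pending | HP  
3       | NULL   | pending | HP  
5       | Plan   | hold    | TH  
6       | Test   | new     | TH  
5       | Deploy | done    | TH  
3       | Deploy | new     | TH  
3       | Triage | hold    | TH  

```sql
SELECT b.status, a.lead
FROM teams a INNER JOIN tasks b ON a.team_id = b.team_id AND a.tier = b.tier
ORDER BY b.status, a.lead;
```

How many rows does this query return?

6

INNER JOIN keeps only pairs where the ON condition holds.
Matching on a.team_id = b.team_id AND a.tier = b.tier. A NULL in a compared column never satisfies the condition.
- a (team_id=3, tier=TH) pairs with 2 row(s) of b.
- a (team_id=6, tier=TH) pairs with 2 row(s) of b.
- a (team_id=2, tier=TH) has no partner → excluded.
- a (team_id=NULL, tier=TH) has no partner → excluded.
- a (team_id=3, tier=TH) pairs with 2 row(s) of b.
- a (team_id=4, tier=TH) has no partner → excluded.
- a (team_id=4, tier=HP) has no partner → excluded.
- a (team_id=7, tier=HP) has no partner → excluded.
Total: 6 rows.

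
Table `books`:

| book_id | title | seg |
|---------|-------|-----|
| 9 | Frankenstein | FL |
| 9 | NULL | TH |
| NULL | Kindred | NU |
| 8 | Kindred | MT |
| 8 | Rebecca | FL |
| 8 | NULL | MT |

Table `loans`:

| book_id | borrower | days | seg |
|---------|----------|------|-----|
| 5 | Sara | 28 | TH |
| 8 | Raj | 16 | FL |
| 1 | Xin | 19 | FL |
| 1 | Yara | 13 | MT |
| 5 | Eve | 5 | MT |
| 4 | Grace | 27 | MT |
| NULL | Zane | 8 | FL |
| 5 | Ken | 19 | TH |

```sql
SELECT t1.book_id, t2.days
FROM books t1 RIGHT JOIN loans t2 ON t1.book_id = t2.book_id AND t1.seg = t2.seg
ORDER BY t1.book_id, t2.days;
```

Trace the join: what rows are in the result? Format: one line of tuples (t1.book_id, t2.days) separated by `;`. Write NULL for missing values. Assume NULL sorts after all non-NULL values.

(8, 16); (NULL, 5); (NULL, 8); (NULL, 13); (NULL, 19); (NULL, 19); (NULL, 27); (NULL, 28)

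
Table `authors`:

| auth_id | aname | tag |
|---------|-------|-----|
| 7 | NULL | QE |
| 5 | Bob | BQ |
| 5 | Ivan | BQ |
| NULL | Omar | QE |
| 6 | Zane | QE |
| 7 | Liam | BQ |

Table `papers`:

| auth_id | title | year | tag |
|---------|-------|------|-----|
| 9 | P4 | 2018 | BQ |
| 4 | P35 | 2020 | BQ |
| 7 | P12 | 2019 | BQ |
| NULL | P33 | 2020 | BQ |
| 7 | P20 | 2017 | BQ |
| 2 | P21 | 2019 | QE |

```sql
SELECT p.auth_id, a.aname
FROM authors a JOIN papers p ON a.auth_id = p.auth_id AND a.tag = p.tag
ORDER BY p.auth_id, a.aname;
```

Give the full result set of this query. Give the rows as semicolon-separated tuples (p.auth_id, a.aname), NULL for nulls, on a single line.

INNER JOIN keeps only pairs where the ON condition holds.
Matching on a.auth_id = p.auth_id AND a.tag = p.tag. A NULL in a compared column never satisfies the condition.
- a row (auth_id=7, tag=QE): no match → dropped.
- a row (auth_id=5, tag=BQ): no match → dropped.
- a row (auth_id=5, tag=BQ): no match → dropped.
- a row (auth_id=NULL, tag=QE): no match → dropped.
- a row (auth_id=6, tag=QE): no match → dropped.
- a row (auth_id=7, tag=BQ): matches 2 p row(s) → 2 output row(s).
After projecting and ordering:
p.auth_id | a.aname
7 | Liam
7 | Liam

(7, Liam); (7, Liam)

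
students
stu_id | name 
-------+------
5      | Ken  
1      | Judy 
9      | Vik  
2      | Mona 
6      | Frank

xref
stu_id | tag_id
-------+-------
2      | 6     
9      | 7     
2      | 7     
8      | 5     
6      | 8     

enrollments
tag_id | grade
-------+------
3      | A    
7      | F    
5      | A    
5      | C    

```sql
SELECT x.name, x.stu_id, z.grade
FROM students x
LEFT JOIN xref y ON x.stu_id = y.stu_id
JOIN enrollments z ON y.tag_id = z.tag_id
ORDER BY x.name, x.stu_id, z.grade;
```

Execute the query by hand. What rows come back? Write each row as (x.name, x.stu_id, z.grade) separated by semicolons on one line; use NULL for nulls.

Joins associate left-to-right: students LEFT JOIN xref on stu_id gives 6 intermediate row(s).
Then INNER JOIN `enrollments z` on tag_id: keep only rows whose y.tag_id appears in z.

(Mona, 2, F); (Vik, 9, F)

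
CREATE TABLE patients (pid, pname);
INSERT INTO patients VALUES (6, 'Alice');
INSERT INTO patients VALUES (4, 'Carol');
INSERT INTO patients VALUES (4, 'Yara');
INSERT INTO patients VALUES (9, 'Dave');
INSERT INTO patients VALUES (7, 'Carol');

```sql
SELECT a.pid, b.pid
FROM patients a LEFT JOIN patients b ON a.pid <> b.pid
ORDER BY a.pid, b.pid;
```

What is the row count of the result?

18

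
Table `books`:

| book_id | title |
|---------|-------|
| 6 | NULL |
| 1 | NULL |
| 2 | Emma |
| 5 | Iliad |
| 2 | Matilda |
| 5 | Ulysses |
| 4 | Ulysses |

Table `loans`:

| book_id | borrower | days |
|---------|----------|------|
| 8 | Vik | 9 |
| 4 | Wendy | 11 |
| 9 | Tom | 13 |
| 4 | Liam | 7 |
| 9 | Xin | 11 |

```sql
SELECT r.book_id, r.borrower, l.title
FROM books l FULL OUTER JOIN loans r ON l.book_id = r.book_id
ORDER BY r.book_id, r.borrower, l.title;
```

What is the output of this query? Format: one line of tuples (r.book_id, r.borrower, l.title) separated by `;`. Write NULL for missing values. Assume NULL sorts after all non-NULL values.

FULL OUTER JOIN keeps every row from both sides; unmatched rows get NULL for the other side's columns.
Matching on l.book_id = r.book_id.
- l[0] book_id=6 → no match; kept with NULLs on the r side.
- l[1] book_id=1 → no match; kept with NULLs on the r side.
- l[2] book_id=2 → no match; kept with NULLs on the r side.
- l[3] book_id=5 → no match; kept with NULLs on the r side.
- l[4] book_id=2 → no match; kept with NULLs on the r side.
- l[5] book_id=5 → no match; kept with NULLs on the r side.
- l[6] book_id=4 → 2 match(es) in r → 2 row(s).
- 3 row(s) from r found no l partner → padded with NULL.

(4, Liam, Ulysses); (4, Wendy, Ulysses); (8, Vik, NULL); (9, Tom, NULL); (9, Xin, NULL); (NULL, NULL, Emma); (NULL, NULL, Iliad); (NULL, NULL, Matilda); (NULL, NULL, Ulysses); (NULL, NULL, NULL); (NULL, NULL, NULL)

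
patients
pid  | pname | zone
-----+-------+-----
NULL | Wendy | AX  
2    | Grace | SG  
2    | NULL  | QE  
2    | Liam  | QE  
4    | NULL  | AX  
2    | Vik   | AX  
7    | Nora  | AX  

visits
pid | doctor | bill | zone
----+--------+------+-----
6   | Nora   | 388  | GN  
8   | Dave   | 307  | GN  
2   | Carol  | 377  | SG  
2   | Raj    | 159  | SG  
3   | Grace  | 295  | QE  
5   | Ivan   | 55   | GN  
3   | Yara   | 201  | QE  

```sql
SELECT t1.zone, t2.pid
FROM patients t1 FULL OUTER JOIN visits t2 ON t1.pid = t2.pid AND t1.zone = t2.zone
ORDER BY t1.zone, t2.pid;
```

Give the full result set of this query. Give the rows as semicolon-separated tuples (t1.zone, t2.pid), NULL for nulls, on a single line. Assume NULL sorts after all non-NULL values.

FULL OUTER JOIN keeps every row from both sides; unmatched rows get NULL for the other side's columns.
Matching on t1.pid = t2.pid AND t1.zone = t2.zone. A NULL in a compared column never satisfies the condition.
Matched pairs: 2; unmatched t1 rows kept: 6; unmatched t2 rows kept: 5.

(AX, NULL); (AX, NULL); (AX, NULL); (AX, NULL); (QE, NULL); (QE, NULL); (SG, 2); (SG, 2); (NULL, 3); (NULL, 3); (NULL, 5); (NULL, 6); (NULL, 8)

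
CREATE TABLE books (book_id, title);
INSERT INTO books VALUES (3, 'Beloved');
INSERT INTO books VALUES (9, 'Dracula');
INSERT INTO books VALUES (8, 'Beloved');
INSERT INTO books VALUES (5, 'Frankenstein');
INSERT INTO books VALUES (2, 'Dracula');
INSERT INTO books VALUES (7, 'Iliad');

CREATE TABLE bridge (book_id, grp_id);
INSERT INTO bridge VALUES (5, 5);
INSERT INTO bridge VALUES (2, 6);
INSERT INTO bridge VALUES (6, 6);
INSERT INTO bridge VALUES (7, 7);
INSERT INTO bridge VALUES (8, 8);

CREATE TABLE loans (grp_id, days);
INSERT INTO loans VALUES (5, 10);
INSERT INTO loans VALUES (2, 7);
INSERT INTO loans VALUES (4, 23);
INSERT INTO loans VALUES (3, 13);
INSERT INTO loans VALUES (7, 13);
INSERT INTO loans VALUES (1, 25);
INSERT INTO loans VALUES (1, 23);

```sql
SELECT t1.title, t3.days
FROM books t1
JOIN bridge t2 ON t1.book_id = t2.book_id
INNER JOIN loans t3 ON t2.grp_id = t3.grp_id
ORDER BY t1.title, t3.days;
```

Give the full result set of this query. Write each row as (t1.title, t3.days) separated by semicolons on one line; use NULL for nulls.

(Frankenstein, 10); (Iliad, 13)

Step 1 — t1 INNER JOIN t2 on book_id → 4 row(s).
Then INNER JOIN `loans t3` on grp_id: keep only rows whose t2.grp_id appears in t3.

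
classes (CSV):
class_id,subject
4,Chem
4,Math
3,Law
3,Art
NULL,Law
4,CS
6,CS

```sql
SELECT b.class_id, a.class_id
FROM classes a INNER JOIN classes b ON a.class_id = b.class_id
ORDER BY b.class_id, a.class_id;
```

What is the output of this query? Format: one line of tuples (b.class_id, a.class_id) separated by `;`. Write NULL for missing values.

INNER JOIN keeps only pairs where the ON condition holds.
Matching on a.class_id = b.class_id. A NULL in a compared column never satisfies the condition.
Matched pairs: 14.

(3, 3); (3, 3); (3, 3); (3, 3); (4, 4); (4, 4); (4, 4); (4, 4); (4, 4); (4, 4); (4, 4); (4, 4); (4, 4); (6, 6)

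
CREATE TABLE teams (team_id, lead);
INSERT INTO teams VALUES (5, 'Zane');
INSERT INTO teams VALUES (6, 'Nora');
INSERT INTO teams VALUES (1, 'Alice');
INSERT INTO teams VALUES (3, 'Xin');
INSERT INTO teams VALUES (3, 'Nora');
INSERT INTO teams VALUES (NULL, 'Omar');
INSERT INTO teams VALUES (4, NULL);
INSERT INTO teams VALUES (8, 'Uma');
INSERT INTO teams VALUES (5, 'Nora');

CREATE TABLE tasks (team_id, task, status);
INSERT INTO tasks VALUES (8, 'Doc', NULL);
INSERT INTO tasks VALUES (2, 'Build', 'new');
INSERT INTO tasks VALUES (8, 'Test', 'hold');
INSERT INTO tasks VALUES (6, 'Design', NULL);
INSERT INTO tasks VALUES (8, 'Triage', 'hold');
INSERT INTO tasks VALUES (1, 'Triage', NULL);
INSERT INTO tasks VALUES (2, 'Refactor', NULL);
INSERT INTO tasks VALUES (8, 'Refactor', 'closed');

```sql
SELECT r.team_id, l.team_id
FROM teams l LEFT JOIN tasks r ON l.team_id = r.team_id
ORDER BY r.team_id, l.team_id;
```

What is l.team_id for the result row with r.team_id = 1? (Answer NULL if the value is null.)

LEFT JOIN keeps every row from `teams`; unmatched rows get NULL for `tasks`'s columns.
Matching on l.team_id = r.team_id. A NULL in a compared column never satisfies the condition.
- l[0] team_id=5 → no match; kept with NULLs on the r side.
- l[1] team_id=6 → 1 match(es) in r → 1 row(s).
- l[2] team_id=1 → 1 match(es) in r → 1 row(s).
- l[3] team_id=3 → no match; kept with NULLs on the r side.
- l[4] team_id=3 → no match; kept with NULLs on the r side.
- l[5] team_id=NULL → no match; kept with NULLs on the r side.
- l[6] team_id=4 → no match; kept with NULLs on the r side.
- l[7] team_id=8 → 4 match(es) in r → 4 row(s).
- l[8] team_id=5 → no match; kept with NULLs on the r side.

1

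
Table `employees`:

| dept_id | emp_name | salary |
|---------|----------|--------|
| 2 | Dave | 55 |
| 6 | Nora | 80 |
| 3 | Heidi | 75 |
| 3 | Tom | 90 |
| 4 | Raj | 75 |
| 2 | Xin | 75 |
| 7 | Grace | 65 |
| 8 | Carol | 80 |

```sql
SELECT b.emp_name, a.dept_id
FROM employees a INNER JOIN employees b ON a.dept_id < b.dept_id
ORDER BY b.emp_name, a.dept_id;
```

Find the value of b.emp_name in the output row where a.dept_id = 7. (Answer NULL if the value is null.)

INNER JOIN keeps only pairs where the ON condition holds.
Matching on a.dept_id < b.dept_id.
Matched pairs: 26.

Carol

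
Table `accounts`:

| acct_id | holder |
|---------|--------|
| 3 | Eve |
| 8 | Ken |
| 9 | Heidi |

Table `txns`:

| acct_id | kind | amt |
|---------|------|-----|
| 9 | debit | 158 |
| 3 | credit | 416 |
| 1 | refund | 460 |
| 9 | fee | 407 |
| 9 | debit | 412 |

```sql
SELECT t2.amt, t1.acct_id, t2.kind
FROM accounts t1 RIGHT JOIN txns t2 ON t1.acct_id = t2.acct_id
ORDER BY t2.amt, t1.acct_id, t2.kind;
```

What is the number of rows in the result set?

RIGHT JOIN keeps every row from `txns`; unmatched rows get NULL for `accounts`'s columns.
Matching on t1.acct_id = t2.acct_id.
- t1 (acct_id=3) pairs with 1 row(s) of t2.
- t1 (acct_id=8) has no partner in t2.
- t1 (acct_id=9) pairs with 3 row(s) of t2.
- 1 t2 row(s) had no t1 match → kept, t1 columns NULL.
Total: 4 matched + 1 padded = 5 rows.

5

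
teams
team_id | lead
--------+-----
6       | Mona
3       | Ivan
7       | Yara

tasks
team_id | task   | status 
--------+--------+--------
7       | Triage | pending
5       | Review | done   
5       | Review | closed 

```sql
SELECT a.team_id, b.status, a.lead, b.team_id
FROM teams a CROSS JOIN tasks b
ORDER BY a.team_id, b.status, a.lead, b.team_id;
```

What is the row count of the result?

9

CROSS JOIN pairs every row of `teams` with every row of `tasks`: 3 × 3 = 9 rows.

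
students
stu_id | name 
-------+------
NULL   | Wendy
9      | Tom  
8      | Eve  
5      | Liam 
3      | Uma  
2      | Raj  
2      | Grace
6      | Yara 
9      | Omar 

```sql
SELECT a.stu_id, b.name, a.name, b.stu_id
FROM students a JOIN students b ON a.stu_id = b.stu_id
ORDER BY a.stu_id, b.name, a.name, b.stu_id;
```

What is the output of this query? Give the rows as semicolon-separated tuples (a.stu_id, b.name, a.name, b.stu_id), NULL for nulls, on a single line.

(2, Grace, Grace, 2); (2, Grace, Raj, 2); (2, Raj, Grace, 2); (2, Raj, Raj, 2); (3, Uma, Uma, 3); (5, Liam, Liam, 5); (6, Yara, Yara, 6); (8, Eve, Eve, 8); (9, Omar, Omar, 9); (9, Omar, Tom, 9); (9, Tom, Omar, 9); (9, Tom, Tom, 9)

INNER JOIN keeps only pairs where the ON condition holds.
Matching on a.stu_id = b.stu_id. A NULL in a compared column never satisfies the condition.
- a (stu_id=NULL) has no partner → excluded.
- a (stu_id=9) pairs with 2 row(s) of b.
- a (stu_id=8) pairs with 1 row(s) of b.
- a (stu_id=5) pairs with 1 row(s) of b.
- a (stu_id=3) pairs with 1 row(s) of b.
- a (stu_id=2) pairs with 2 row(s) of b.
- a (stu_id=2) pairs with 2 row(s) of b.
- a (stu_id=6) pairs with 1 row(s) of b.
- a (stu_id=9) pairs with 2 row(s) of b.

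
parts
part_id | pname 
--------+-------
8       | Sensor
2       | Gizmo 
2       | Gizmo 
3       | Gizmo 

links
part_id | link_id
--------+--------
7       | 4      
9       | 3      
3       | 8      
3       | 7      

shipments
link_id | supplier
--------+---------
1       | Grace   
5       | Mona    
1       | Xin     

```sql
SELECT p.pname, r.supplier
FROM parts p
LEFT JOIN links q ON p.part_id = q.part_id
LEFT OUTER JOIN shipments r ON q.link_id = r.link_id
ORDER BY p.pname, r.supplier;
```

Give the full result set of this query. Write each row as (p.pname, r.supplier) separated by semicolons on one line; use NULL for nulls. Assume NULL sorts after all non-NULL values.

Joins associate left-to-right: parts LEFT JOIN links on part_id gives 5 intermediate row(s).
Then LEFT JOIN `shipments r` on link_id: each of those 5 rows is kept; rows whose q.link_id has no match in r get NULL for r's columns.

(Gizmo, NULL); (Gizmo, NULL); (Gizmo, NULL); (Gizmo, NULL); (Sensor, NULL)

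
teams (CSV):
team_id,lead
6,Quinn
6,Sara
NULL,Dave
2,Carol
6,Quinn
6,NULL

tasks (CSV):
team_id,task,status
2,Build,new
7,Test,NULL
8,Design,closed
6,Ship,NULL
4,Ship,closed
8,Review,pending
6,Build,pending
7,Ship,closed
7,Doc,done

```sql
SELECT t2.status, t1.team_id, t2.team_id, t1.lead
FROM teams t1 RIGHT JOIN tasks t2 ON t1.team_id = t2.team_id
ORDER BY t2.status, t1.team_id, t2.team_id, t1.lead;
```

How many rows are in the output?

RIGHT JOIN keeps every row from `tasks`; unmatched rows get NULL for `teams`'s columns.
Matching on t1.team_id = t2.team_id. A NULL in a compared column never satisfies the condition.
- t1 row (team_id=6): matches 2 t2 row(s) → 2 output row(s).
- t1 row (team_id=6): matches 2 t2 row(s) → 2 output row(s).
- t1 row (team_id=NULL): no match.
- t1 row (team_id=2): matches 1 t2 row(s) → 1 output row(s).
- t1 row (team_id=6): matches 2 t2 row(s) → 2 output row(s).
- t1 row (team_id=6): matches 2 t2 row(s) → 2 output row(s).
- 6 row(s) from t2 found no t1 partner → padded with NULL.
Total: 9 matched + 6 padded = 15 rows.

15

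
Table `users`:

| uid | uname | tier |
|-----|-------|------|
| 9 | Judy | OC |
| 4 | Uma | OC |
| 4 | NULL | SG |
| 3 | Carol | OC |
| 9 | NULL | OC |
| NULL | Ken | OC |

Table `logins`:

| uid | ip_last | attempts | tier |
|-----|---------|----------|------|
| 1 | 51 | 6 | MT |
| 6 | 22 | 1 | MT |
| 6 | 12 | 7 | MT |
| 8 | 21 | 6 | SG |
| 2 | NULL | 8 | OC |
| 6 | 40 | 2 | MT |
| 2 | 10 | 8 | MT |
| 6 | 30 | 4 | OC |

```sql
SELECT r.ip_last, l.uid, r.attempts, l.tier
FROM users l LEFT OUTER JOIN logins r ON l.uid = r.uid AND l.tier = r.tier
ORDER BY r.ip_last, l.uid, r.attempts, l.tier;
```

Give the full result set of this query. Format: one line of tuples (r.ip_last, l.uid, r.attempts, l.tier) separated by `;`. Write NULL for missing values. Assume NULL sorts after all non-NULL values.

(NULL, 3, NULL, OC); (NULL, 4, NULL, OC); (NULL, 4, NULL, SG); (NULL, 9, NULL, OC); (NULL, 9, NULL, OC); (NULL, NULL, NULL, OC)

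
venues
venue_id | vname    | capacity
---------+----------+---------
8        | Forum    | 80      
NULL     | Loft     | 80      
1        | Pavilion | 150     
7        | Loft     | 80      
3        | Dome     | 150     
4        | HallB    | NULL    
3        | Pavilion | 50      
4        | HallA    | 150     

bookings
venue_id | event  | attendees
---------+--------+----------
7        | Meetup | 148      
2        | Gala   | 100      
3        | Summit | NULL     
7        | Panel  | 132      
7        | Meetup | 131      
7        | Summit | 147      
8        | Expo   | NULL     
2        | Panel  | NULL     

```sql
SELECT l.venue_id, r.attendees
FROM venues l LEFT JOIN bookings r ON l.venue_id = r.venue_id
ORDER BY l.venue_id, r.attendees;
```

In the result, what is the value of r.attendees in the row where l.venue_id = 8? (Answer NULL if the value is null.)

NULL

LEFT JOIN keeps every row from `venues`; unmatched rows get NULL for `bookings`'s columns.
Matching on l.venue_id = r.venue_id. A NULL in a compared column never satisfies the condition.
Matched pairs: 7; unmatched l rows kept: 4.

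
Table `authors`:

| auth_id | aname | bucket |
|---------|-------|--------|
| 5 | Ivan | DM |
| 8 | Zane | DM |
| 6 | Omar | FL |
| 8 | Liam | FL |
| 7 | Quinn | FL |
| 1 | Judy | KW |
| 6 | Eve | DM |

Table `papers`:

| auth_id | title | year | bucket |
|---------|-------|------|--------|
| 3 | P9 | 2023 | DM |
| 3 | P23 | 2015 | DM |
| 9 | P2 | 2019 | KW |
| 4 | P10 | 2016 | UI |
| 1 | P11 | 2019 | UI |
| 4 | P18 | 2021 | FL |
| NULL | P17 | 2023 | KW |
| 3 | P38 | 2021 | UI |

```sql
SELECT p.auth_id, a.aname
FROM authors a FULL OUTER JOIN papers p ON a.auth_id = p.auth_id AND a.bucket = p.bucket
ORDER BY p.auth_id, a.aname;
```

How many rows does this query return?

FULL OUTER JOIN keeps every row from both sides; unmatched rows get NULL for the other side's columns.
Matching on a.auth_id = p.auth_id AND a.bucket = p.bucket. A NULL in a compared column never satisfies the condition.
- a row (auth_id=5, bucket=DM): no match → kept, p columns NULL.
- a row (auth_id=8, bucket=DM): no match → kept, p columns NULL.
- a row (auth_id=6, bucket=FL): no match → kept, p columns NULL.
- a row (auth_id=8, bucket=FL): no match → kept, p columns NULL.
- a row (auth_id=7, bucket=FL): no match → kept, p columns NULL.
- a row (auth_id=1, bucket=KW): no match → kept, p columns NULL.
- a row (auth_id=6, bucket=DM): no match → kept, p columns NULL.
- 8 row(s) from p found no a partner → padded with NULL.
Total: 0 matched + 15 padded = 15 rows.

15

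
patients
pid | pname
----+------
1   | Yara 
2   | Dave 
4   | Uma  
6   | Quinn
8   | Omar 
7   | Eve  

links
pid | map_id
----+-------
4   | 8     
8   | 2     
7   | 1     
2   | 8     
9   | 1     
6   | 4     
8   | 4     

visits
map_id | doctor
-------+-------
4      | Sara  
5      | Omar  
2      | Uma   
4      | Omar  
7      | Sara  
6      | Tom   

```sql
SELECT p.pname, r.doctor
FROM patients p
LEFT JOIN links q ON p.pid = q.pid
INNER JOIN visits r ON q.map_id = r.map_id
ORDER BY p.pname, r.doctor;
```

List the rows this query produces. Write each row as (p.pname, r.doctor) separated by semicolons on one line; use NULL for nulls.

(Omar, Omar); (Omar, Sara); (Omar, Uma); (Quinn, Omar); (Quinn, Sara)

Evaluate left to right. First `patients p LEFT JOIN links q` on pid: 7 row(s).
Then INNER JOIN `visits r` on map_id: keep only rows whose q.map_id appears in r.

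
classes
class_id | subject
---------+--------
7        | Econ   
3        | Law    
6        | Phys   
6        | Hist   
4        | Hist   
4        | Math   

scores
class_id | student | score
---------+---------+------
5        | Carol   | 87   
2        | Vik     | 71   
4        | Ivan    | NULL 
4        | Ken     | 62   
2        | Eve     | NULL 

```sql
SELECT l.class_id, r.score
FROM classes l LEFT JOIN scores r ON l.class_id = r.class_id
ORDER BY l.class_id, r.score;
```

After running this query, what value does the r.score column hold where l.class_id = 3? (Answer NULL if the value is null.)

NULL

LEFT JOIN keeps every row from `classes`; unmatched rows get NULL for `scores`'s columns.
Matching on l.class_id = r.class_id.
Matched pairs: 4; unmatched l rows kept: 4.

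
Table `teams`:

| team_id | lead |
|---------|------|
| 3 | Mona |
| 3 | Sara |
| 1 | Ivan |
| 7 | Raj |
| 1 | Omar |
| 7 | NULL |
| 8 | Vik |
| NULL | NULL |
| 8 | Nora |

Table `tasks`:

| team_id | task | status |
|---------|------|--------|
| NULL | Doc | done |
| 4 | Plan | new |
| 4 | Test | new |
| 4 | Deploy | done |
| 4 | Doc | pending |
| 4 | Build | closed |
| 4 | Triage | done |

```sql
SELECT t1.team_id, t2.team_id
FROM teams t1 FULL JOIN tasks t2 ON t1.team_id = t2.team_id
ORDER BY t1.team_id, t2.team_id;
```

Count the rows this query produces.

FULL OUTER JOIN keeps every row from both sides; unmatched rows get NULL for the other side's columns.
Matching on t1.team_id = t2.team_id. A NULL in a compared column never satisfies the condition.
- t1 (team_id=3) has no partner → padded with NULL.
- t1 (team_id=3) has no partner → padded with NULL.
- t1 (team_id=1) has no partner → padded with NULL.
- t1 (team_id=7) has no partner → padded with NULL.
- t1 (team_id=1) has no partner → padded with NULL.
- t1 (team_id=7) has no partner → padded with NULL.
- t1 (team_id=8) has no partner → padded with NULL.
- t1 (team_id=NULL) has no partner → padded with NULL.
- t1 (team_id=8) has no partner → padded with NULL.
- plus 7 unmatched t2 row(s), each kept with NULL t1 columns.
Total: 0 matched + 16 padded = 16 rows.

16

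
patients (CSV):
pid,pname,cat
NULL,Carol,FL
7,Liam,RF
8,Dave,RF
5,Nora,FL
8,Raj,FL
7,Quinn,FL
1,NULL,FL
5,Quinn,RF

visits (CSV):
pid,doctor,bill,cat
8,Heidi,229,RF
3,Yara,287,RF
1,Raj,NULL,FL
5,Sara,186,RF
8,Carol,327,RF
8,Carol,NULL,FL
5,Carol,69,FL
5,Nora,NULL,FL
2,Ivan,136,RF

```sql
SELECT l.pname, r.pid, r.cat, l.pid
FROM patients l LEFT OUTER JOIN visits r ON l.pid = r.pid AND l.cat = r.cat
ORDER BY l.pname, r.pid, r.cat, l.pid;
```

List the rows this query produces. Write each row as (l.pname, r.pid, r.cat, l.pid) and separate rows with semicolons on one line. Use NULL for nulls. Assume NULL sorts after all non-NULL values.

(Carol, NULL, NULL, NULL); (Dave, 8, RF, 8); (Dave, 8, RF, 8); (Liam, NULL, NULL, 7); (Nora, 5, FL, 5); (Nora, 5, FL, 5); (Quinn, 5, RF, 5); (Quinn, NULL, NULL, 7); (Raj, 8, FL, 8); (NULL, 1, FL, 1)

LEFT JOIN keeps every row from `patients`; unmatched rows get NULL for `visits`'s columns.
Matching on l.pid = r.pid AND l.cat = r.cat. A NULL in a compared column never satisfies the condition.
Matched pairs: 7; unmatched l rows kept: 3.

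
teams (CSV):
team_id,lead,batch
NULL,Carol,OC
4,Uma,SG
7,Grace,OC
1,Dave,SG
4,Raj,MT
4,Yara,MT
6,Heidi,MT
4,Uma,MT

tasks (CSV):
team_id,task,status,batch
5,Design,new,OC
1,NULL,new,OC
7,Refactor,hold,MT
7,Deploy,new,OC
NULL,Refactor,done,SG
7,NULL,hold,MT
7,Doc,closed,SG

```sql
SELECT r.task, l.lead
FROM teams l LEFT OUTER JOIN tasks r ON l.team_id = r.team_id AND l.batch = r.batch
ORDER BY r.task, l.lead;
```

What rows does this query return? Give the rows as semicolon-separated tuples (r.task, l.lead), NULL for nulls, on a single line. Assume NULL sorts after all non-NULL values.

LEFT JOIN keeps every row from `teams`; unmatched rows get NULL for `tasks`'s columns.
Matching on l.team_id = r.team_id AND l.batch = r.batch. A NULL in a compared column never satisfies the condition.
Matched pairs: 1; unmatched l rows kept: 7.

(Deploy, Grace); (NULL, Carol); (NULL, Dave); (NULL, Heidi); (NULL, Raj); (NULL, Uma); (NULL, Uma); (NULL, Yara)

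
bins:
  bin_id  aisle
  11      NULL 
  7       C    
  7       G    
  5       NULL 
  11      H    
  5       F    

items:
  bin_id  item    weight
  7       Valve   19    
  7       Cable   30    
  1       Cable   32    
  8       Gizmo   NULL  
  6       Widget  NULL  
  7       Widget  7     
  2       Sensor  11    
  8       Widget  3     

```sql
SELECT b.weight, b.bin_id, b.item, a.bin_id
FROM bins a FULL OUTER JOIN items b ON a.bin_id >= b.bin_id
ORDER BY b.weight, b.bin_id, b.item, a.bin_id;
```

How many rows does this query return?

FULL OUTER JOIN keeps every row from both sides; unmatched rows get NULL for the other side's columns.
Matching on a.bin_id >= b.bin_id.
- a[0] bin_id=11 → 8 match(es) in b → 8 row(s).
- a[1] bin_id=7 → 6 match(es) in b → 6 row(s).
- a[2] bin_id=7 → 6 match(es) in b → 6 row(s).
- a[3] bin_id=5 → 2 match(es) in b → 2 row(s).
- a[4] bin_id=11 → 8 match(es) in b → 8 row(s).
- a[5] bin_id=5 → 2 match(es) in b → 2 row(s).
Total: 32 rows.

32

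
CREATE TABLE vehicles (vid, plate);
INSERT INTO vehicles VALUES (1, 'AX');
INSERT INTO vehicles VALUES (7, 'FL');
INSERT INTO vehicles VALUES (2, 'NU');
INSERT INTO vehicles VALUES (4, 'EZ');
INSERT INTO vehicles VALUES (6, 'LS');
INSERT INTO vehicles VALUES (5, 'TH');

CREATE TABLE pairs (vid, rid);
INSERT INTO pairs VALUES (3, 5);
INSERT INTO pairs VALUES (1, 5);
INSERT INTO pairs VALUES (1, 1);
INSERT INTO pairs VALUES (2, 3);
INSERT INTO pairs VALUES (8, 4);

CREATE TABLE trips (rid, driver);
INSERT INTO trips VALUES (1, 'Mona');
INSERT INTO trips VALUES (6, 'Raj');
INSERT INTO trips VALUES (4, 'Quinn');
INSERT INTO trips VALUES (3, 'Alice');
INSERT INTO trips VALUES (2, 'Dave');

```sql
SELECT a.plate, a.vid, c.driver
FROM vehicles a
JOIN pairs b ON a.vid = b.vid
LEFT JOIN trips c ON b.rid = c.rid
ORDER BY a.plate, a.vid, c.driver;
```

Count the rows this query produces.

3

Evaluate left to right. First `vehicles a INNER JOIN pairs b` on vid: 3 row(s).
Then LEFT JOIN `trips c` on rid: each of those 3 rows is kept; rows whose b.rid has no match in c get NULL for c's columns.
Result: 3 row(s).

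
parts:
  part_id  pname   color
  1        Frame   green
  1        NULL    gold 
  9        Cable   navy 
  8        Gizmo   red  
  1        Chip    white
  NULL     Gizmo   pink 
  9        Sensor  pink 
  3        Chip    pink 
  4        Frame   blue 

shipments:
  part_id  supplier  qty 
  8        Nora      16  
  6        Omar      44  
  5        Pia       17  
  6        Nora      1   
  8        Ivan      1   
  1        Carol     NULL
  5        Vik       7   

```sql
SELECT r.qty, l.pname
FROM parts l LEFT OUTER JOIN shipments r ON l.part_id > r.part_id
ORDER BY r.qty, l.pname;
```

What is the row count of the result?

25

LEFT JOIN keeps every row from `parts`; unmatched rows get NULL for `shipments`'s columns.
Matching on l.part_id > r.part_id. A NULL in a compared column never satisfies the condition.
- l[0] part_id=1 → no match; kept with NULLs on the r side.
- l[1] part_id=1 → no match; kept with NULLs on the r side.
- l[2] part_id=9 → 7 match(es) in r → 7 row(s).
- l[3] part_id=8 → 5 match(es) in r → 5 row(s).
- l[4] part_id=1 → no match; kept with NULLs on the r side.
- l[5] part_id=NULL → no match; kept with NULLs on the r side.
- l[6] part_id=9 → 7 match(es) in r → 7 row(s).
- l[7] part_id=3 → 1 match(es) in r → 1 row(s).
- l[8] part_id=4 → 1 match(es) in r → 1 row(s).
Total: 21 matched + 4 padded = 25 rows.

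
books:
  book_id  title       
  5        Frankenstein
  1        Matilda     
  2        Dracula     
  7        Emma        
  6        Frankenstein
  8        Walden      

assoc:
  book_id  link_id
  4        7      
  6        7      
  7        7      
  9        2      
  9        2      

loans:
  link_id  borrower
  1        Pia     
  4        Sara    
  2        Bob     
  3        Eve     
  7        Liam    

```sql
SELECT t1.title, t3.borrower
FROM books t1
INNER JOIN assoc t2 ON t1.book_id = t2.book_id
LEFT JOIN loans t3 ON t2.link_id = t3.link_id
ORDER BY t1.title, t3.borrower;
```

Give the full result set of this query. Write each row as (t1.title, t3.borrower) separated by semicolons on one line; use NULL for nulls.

(Emma, Liam); (Frankenstein, Liam)

Evaluate left to right. First `books t1 INNER JOIN assoc t2` on book_id: 2 row(s).
Then LEFT JOIN `loans t3` on link_id: each of those 2 rows is kept; rows whose t2.link_id has no match in t3 get NULL for t3's columns.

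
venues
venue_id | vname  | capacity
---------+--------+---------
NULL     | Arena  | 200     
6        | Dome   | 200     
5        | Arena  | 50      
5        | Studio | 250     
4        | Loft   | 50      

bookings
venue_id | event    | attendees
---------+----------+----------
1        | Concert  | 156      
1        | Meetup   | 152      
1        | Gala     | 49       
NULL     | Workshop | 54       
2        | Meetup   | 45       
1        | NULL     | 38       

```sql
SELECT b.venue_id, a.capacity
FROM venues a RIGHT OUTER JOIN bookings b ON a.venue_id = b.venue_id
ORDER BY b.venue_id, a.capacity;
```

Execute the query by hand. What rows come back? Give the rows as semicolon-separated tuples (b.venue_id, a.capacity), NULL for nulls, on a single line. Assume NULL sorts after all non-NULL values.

(1, NULL); (1, NULL); (1, NULL); (1, NULL); (2, NULL); (NULL, NULL)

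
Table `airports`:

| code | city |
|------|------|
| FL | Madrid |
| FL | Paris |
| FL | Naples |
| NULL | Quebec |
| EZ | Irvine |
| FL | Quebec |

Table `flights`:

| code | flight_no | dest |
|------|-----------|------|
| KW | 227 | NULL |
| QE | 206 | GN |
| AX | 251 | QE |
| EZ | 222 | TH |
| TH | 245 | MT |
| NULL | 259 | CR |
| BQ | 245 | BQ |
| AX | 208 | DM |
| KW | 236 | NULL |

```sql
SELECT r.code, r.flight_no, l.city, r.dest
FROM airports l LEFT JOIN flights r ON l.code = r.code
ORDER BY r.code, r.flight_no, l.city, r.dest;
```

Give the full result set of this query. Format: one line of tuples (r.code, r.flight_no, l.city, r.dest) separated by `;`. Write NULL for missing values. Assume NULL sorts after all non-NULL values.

(EZ, 222, Irvine, TH); (NULL, NULL, Madrid, NULL); (NULL, NULL, Naples, NULL); (NULL, NULL, Paris, NULL); (NULL, NULL, Quebec, NULL); (NULL, NULL, Quebec, NULL)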